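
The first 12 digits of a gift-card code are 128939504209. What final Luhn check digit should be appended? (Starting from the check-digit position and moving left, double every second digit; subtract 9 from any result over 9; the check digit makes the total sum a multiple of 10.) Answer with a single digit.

4

Partial digits right→left: 9 0 2 4 0 5 9 3 9 8 2 1
Double every second digit counting from the check-digit position (so the 1st, 3rd, 5th, ... of the partial from the right).
  doubled (with −9 where >9): 9 4 0 9 9 4 → sum 35
  kept as-is: 0 4 5 3 8 1 → sum 21
Total = 35 + 21 = 56.
Check digit = (10 − (56 mod 10)) mod 10 = 4.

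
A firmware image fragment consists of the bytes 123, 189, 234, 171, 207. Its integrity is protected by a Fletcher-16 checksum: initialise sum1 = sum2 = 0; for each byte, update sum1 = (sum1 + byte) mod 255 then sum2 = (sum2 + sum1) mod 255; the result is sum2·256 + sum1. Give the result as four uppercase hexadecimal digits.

489F

Running sums (mod 255):
  after byte 0 (123): sum1=123, sum2=123
  after byte 1 (189): sum1=57, sum2=180
  after byte 2 (234): sum1=36, sum2=216
  after byte 3 (171): sum1=207, sum2=168
  after byte 4 (207): sum1=159, sum2=72
Checksum = sum2·256 + sum1 = 72·256 + 159 = 18591 = 0x489F.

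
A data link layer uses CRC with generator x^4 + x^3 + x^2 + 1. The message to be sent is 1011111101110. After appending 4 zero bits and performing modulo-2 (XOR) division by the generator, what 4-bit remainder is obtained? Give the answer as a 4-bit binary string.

Append 4 zeros: 10111111011100000. Divide by 11101 (XOR where the leading bit is 1):
  pos 0: 10111 XOR 11101 = 01010
  pos 1: 10101 XOR 11101 = 01000
  pos 2: 10001 XOR 11101 = 01100
  pos 3: 11001 XOR 11101 = 00100
  pos 5: 10001 XOR 11101 = 01100
  pos 6: 11001 XOR 11101 = 00100
  pos 8: 10010 XOR 11101 = 01111
  pos 9: 11110 XOR 11101 = 00011
  pos 12: 11000 XOR 11101 = 00101
Remainder (last 4 bits) = 0101. This is the CRC / FCS.

0101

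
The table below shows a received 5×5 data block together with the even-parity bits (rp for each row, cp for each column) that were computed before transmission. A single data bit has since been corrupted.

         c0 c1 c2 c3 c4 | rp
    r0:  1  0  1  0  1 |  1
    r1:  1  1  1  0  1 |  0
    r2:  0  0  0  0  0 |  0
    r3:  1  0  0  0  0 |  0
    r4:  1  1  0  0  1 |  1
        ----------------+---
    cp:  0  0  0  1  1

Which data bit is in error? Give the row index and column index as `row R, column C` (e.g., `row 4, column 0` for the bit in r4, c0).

Recompute each row's even parity and compare to rp:
  r0: data parity 1, sent rp 1 → ok
  r1: data parity 0, sent rp 0 → ok
  r2: data parity 0, sent rp 0 → ok
  r3: data parity 1, sent rp 0 → mismatch
  r4: data parity 1, sent rp 1 → ok
Recompute each column's even parity and compare to cp:
  c0: data parity 0, sent cp 0 → ok
  c1: data parity 0, sent cp 0 → ok
  c2: data parity 0, sent cp 0 → ok
  c3: data parity 0, sent cp 1 → mismatch
  c4: data parity 1, sent cp 1 → ok
Exactly one row (r3) and one column (c3) fail → the flipped bit is at their intersection.

row 3, column 3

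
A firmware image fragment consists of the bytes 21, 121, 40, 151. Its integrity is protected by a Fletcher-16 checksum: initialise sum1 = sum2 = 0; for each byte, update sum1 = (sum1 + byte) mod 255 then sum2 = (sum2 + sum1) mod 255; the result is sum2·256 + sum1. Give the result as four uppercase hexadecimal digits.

Running sums (mod 255):
  after byte 0 (21): sum1=21, sum2=21
  after byte 1 (121): sum1=142, sum2=163
  after byte 2 (40): sum1=182, sum2=90
  after byte 3 (151): sum1=78, sum2=168
Checksum = sum2·256 + sum1 = 168·256 + 78 = 43086 = 0xA84E.

A84E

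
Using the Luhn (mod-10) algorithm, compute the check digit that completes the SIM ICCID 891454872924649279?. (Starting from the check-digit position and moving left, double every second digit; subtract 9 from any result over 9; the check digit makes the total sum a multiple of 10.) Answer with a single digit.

4

Partial digits right→left: 9 7 2 9 4 6 4 2 9 2 7 8 4 5 4 1 9 8
Double every second digit counting from the check-digit position (so the 1st, 3rd, 5th, ... of the partial from the right).
  doubled (with −9 where >9): 9 4 8 8 9 5 8 8 9 → sum 68
  kept as-is: 7 9 6 2 2 8 5 1 8 → sum 48
Total = 68 + 48 = 116.
Check digit = (10 − (116 mod 10)) mod 10 = 4.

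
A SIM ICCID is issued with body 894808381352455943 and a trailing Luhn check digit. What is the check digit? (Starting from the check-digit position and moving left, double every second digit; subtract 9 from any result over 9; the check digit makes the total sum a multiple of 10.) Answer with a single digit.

Partial digits right→left: 3 4 9 5 5 4 2 5 3 1 8 3 8 0 8 4 9 8
Double every second digit counting from the check-digit position (so the 1st, 3rd, 5th, ... of the partial from the right).
  doubled (with −9 where >9): 6 9 1 4 6 7 7 7 9 → sum 56
  kept as-is: 4 5 4 5 1 3 0 4 8 → sum 34
Total = 56 + 34 = 90.
Check digit = (10 − (90 mod 10)) mod 10 = 0.

0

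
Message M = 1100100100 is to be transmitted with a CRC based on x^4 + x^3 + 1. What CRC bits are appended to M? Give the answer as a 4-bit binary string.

1111

Append 4 zeros: 11001001000000. Divide by 11001 (XOR where the leading bit is 1):
  pos 0: 11001 XOR 11001 = 00000
  pos 7: 10000 XOR 11001 = 01001
  pos 8: 10010 XOR 11001 = 01011
  pos 9: 10110 XOR 11001 = 01111
Remainder (last 4 bits) = 1111. This is the CRC / FCS.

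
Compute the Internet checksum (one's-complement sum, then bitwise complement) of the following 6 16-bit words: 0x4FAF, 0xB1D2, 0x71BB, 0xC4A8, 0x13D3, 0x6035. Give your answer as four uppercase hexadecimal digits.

5411

One's-complement addition (fold any carry out of bit 15 back into bit 0):
  0x4FAF + 0xB1D2 = 0x10181 → wrap carry → 0x0182
  0x0182 + 0x71BB = 0x0733D
  0x733D + 0xC4A8 = 0x137E5 → wrap carry → 0x37E6
  0x37E6 + 0x13D3 = 0x04BB9
  0x4BB9 + 0x6035 = 0x0ABEE
One's-complement sum = 0xABEE.
Checksum = ~0xABEE & 0xFFFF = 0x5411.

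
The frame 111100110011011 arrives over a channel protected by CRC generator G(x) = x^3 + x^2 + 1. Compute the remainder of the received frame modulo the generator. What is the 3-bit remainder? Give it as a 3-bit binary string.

Modulo-2 division of 111100110011011 by 1101:
  pos 0: 1111 XOR 1101 = 0010
  pos 2: 1000 XOR 1101 = 0101
  pos 3: 1011 XOR 1101 = 0110
  pos 4: 1101 XOR 1101 = 0000
  pos 10: 1101 XOR 1101 = 0000
Remainder = 001 (nonzero — an error is detected).

001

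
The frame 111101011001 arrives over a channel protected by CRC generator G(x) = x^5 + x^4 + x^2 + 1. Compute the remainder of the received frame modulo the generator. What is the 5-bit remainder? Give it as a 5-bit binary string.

00000

Modulo-2 division of 111101011001 by 110101:
  pos 0: 111101 XOR 110101 = 001000
  pos 2: 100001 XOR 110101 = 010100
  pos 3: 101001 XOR 110101 = 011100
  pos 4: 111000 XOR 110101 = 001101
  pos 6: 110101 XOR 110101 = 000000
Remainder = 00000 (zero — the frame passes the CRC check).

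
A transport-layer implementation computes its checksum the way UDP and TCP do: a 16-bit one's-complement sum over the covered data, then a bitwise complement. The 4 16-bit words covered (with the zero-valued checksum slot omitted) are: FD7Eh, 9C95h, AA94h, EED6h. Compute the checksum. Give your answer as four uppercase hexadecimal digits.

CC7F

One's-complement addition (fold any carry out of bit 15 back into bit 0):
  0xFD7E + 0x9C95 = 0x19A13 → wrap carry → 0x9A14
  0x9A14 + 0xAA94 = 0x144A8 → wrap carry → 0x44A9
  0x44A9 + 0xEED6 = 0x1337F → wrap carry → 0x3380
One's-complement sum = 0x3380.
Checksum = ~0x3380 & 0xFFFF = 0xCC7F.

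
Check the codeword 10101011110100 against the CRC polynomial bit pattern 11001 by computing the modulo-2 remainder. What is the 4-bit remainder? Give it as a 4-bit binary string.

Modulo-2 division of 10101011110100 by 11001:
  pos 0: 10101 XOR 11001 = 01100
  pos 1: 11000 XOR 11001 = 00001
  pos 5: 11111 XOR 11001 = 00110
  pos 7: 11001 XOR 11001 = 00000
Remainder = 0000 (zero — the frame passes the CRC check).

0000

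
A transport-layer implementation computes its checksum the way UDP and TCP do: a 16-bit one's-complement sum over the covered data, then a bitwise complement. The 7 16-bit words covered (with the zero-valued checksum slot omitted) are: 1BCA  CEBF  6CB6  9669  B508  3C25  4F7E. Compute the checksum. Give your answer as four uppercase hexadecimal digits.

One's-complement addition (fold any carry out of bit 15 back into bit 0):
  0x1BCA + 0xCEBF = 0x0EA89
  0xEA89 + 0x6CB6 = 0x1573F → wrap carry → 0x5740
  0x5740 + 0x9669 = 0x0EDA9
  0xEDA9 + 0xB508 = 0x1A2B1 → wrap carry → 0xA2B2
  0xA2B2 + 0x3C25 = 0x0DED7
  0xDED7 + 0x4F7E = 0x12E55 → wrap carry → 0x2E56
One's-complement sum = 0x2E56.
Checksum = ~0x2E56 & 0xFFFF = 0xD1A9.

D1A9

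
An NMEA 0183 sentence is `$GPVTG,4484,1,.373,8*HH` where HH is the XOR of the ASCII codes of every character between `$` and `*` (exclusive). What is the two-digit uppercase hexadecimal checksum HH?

4E

XOR the ASCII codes of the payload characters:
  'G' = 0x47 → acc = 0x47
  'P' = 0x50 → acc = 0x17
  'V' = 0x56 → acc = 0x41
  'T' = 0x54 → acc = 0x15
  'G' = 0x47 → acc = 0x52
  ',' = 0x2C → acc = 0x7E
  '4' = 0x34 → acc = 0x4A
  '4' = 0x34 → acc = 0x7E
  '8' = 0x38 → acc = 0x46
  '4' = 0x34 → acc = 0x72
  ',' = 0x2C → acc = 0x5E
  '1' = 0x31 → acc = 0x6F
  ',' = 0x2C → acc = 0x43
  '.' = 0x2E → acc = 0x6D
  '3' = 0x33 → acc = 0x5E
  '7' = 0x37 → acc = 0x69
  '3' = 0x33 → acc = 0x5A
  ',' = 0x2C → acc = 0x76
  '8' = 0x38 → acc = 0x4E
Checksum = 0x4E.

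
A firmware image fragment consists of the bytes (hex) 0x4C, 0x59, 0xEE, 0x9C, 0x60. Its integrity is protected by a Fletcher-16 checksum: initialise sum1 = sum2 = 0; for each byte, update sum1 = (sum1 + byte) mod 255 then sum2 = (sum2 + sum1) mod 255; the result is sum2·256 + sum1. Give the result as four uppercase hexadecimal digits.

Running sums (mod 255):
  after byte 0 (0x4C): sum1=76, sum2=76
  after byte 1 (0x59): sum1=165, sum2=241
  after byte 2 (0xEE): sum1=148, sum2=134
  after byte 3 (0x9C): sum1=49, sum2=183
  after byte 4 (0x60): sum1=145, sum2=73
Checksum = sum2·256 + sum1 = 73·256 + 145 = 18833 = 0x4991.

4991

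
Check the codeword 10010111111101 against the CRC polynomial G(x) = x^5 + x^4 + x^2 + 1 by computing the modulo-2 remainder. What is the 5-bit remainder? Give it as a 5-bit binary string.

00000

Modulo-2 division of 10010111111101 by 110101:
  pos 0: 100101 XOR 110101 = 010000
  pos 1: 100001 XOR 110101 = 010100
  pos 2: 101001 XOR 110101 = 011100
  pos 3: 111001 XOR 110101 = 001100
  pos 5: 110011 XOR 110101 = 000110
  pos 8: 110101 XOR 110101 = 000000
Remainder = 00000 (zero — the frame passes the CRC check).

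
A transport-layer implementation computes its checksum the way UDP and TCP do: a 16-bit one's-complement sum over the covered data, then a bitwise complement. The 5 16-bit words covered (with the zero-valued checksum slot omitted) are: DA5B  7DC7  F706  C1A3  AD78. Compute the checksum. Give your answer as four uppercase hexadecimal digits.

One's-complement addition (fold any carry out of bit 15 back into bit 0):
  0xDA5B + 0x7DC7 = 0x15822 → wrap carry → 0x5823
  0x5823 + 0xF706 = 0x14F29 → wrap carry → 0x4F2A
  0x4F2A + 0xC1A3 = 0x110CD → wrap carry → 0x10CE
  0x10CE + 0xAD78 = 0x0BE46
One's-complement sum = 0xBE46.
Checksum = ~0xBE46 & 0xFFFF = 0x41B9.

41B9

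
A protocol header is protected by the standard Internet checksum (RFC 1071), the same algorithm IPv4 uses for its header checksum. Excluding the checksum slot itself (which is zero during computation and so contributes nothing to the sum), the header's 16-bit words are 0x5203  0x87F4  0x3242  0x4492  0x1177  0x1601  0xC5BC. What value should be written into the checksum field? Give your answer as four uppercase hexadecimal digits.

One's-complement addition (fold any carry out of bit 15 back into bit 0):
  0x5203 + 0x87F4 = 0x0D9F7
  0xD9F7 + 0x3242 = 0x10C39 → wrap carry → 0x0C3A
  0x0C3A + 0x4492 = 0x050CC
  0x50CC + 0x1177 = 0x06243
  0x6243 + 0x1601 = 0x07844
  0x7844 + 0xC5BC = 0x13E00 → wrap carry → 0x3E01
One's-complement sum = 0x3E01.
Checksum = ~0x3E01 & 0xFFFF = 0xC1FE.

C1FE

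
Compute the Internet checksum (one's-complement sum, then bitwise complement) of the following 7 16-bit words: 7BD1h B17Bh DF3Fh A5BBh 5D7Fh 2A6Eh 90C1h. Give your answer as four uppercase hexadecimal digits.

One's-complement addition (fold any carry out of bit 15 back into bit 0):
  0x7BD1 + 0xB17B = 0x12D4C → wrap carry → 0x2D4D
  0x2D4D + 0xDF3F = 0x10C8C → wrap carry → 0x0C8D
  0x0C8D + 0xA5BB = 0x0B248
  0xB248 + 0x5D7F = 0x10FC7 → wrap carry → 0x0FC8
  0x0FC8 + 0x2A6E = 0x03A36
  0x3A36 + 0x90C1 = 0x0CAF7
One's-complement sum = 0xCAF7.
Checksum = ~0xCAF7 & 0xFFFF = 0x3508.

3508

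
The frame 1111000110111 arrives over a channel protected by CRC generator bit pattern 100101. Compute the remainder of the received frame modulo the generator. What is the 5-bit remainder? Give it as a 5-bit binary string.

Modulo-2 division of 1111000110111 by 100101:
  pos 0: 111100 XOR 100101 = 011001
  pos 1: 110010 XOR 100101 = 010111
  pos 2: 101111 XOR 100101 = 001010
  pos 4: 101010 XOR 100101 = 001111
  pos 6: 111111 XOR 100101 = 011010
  pos 7: 110101 XOR 100101 = 010000
Remainder = 10000 (nonzero — an error is detected).

10000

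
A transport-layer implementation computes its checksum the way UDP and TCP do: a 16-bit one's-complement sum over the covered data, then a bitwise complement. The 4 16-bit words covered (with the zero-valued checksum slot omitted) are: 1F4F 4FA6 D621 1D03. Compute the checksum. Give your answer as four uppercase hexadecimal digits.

One's-complement addition (fold any carry out of bit 15 back into bit 0):
  0x1F4F + 0x4FA6 = 0x06EF5
  0x6EF5 + 0xD621 = 0x14516 → wrap carry → 0x4517
  0x4517 + 0x1D03 = 0x0621A
One's-complement sum = 0x621A.
Checksum = ~0x621A & 0xFFFF = 0x9DE5.

9DE5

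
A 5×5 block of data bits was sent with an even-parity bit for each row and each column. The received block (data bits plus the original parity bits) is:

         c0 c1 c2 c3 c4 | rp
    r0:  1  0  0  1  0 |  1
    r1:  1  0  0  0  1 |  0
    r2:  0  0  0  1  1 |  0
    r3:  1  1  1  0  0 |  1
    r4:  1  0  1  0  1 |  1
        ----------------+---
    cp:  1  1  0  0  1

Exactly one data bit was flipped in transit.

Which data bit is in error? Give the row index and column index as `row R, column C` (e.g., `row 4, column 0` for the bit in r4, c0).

row 0, column 0

Recompute each row's even parity and compare to rp:
  r0: data parity 0, sent rp 1 → mismatch
  r1: data parity 0, sent rp 0 → ok
  r2: data parity 0, sent rp 0 → ok
  r3: data parity 1, sent rp 1 → ok
  r4: data parity 1, sent rp 1 → ok
Recompute each column's even parity and compare to cp:
  c0: data parity 0, sent cp 1 → mismatch
  c1: data parity 1, sent cp 1 → ok
  c2: data parity 0, sent cp 0 → ok
  c3: data parity 0, sent cp 0 → ok
  c4: data parity 1, sent cp 1 → ok
Exactly one row (r0) and one column (c0) fail → the flipped bit is at their intersection.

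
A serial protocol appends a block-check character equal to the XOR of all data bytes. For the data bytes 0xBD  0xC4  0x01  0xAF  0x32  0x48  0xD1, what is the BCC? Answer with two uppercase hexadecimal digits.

7C

XOR the bytes together:
  start with 0xBD
  0xBD ⊕ 0xC4 = 0x79
  0x79 ⊕ 0x01 = 0x78
  0x78 ⊕ 0xAF = 0xD7
  0xD7 ⊕ 0x32 = 0xE5
  0xE5 ⊕ 0x48 = 0xAD
  0xAD ⊕ 0xD1 = 0x7C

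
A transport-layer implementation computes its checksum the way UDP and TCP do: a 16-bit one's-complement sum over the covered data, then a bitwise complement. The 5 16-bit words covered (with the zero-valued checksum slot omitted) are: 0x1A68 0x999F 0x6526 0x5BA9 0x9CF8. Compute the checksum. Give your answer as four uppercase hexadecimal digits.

One's-complement addition (fold any carry out of bit 15 back into bit 0):
  0x1A68 + 0x999F = 0x0B407
  0xB407 + 0x6526 = 0x1192D → wrap carry → 0x192E
  0x192E + 0x5BA9 = 0x074D7
  0x74D7 + 0x9CF8 = 0x111CF → wrap carry → 0x11D0
One's-complement sum = 0x11D0.
Checksum = ~0x11D0 & 0xFFFF = 0xEE2F.

EE2F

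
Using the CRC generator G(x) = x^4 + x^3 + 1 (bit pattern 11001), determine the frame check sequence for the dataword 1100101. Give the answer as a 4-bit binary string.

1001

Append 4 zeros: 11001010000. Divide by 11001 (XOR where the leading bit is 1):
  pos 0: 11001 XOR 11001 = 00000
  pos 6: 10000 XOR 11001 = 01001
Remainder (last 4 bits) = 1001. This is the CRC / FCS.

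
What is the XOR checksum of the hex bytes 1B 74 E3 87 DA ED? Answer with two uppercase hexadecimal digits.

3C

XOR the bytes together:
  start with 0x1B
  0x1B ⊕ 0x74 = 0x6F
  0x6F ⊕ 0xE3 = 0x8C
  0x8C ⊕ 0x87 = 0x0B
  0x0B ⊕ 0xDA = 0xD1
  0xD1 ⊕ 0xED = 0x3C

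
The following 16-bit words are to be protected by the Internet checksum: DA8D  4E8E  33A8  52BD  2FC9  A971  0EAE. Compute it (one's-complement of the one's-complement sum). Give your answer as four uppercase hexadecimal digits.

One's-complement addition (fold any carry out of bit 15 back into bit 0):
  0xDA8D + 0x4E8E = 0x1291B → wrap carry → 0x291C
  0x291C + 0x33A8 = 0x05CC4
  0x5CC4 + 0x52BD = 0x0AF81
  0xAF81 + 0x2FC9 = 0x0DF4A
  0xDF4A + 0xA971 = 0x188BB → wrap carry → 0x88BC
  0x88BC + 0x0EAE = 0x0976A
One's-complement sum = 0x976A.
Checksum = ~0x976A & 0xFFFF = 0x6895.

6895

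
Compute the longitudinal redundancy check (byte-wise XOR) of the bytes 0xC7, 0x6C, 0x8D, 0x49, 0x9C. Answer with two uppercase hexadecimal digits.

XOR the bytes together:
  start with 0xC7
  0xC7 ⊕ 0x6C = 0xAB
  0xAB ⊕ 0x8D = 0x26
  0x26 ⊕ 0x49 = 0x6F
  0x6F ⊕ 0x9C = 0xF3

F3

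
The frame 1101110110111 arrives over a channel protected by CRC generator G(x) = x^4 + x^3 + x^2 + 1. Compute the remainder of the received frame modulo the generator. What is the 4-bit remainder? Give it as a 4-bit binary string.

Modulo-2 division of 1101110110111 by 11101:
  pos 0: 11011 XOR 11101 = 00110
  pos 2: 11010 XOR 11101 = 00111
  pos 4: 11111 XOR 11101 = 00010
  pos 7: 10011 XOR 11101 = 01110
  pos 8: 11101 XOR 11101 = 00000
Remainder = 0000 (zero — the frame passes the CRC check).

0000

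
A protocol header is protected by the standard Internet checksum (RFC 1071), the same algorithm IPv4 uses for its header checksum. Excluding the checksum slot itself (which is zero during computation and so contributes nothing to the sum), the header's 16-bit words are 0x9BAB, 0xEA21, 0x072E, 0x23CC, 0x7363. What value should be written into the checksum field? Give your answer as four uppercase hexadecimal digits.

One's-complement addition (fold any carry out of bit 15 back into bit 0):
  0x9BAB + 0xEA21 = 0x185CC → wrap carry → 0x85CD
  0x85CD + 0x072E = 0x08CFB
  0x8CFB + 0x23CC = 0x0B0C7
  0xB0C7 + 0x7363 = 0x1242A → wrap carry → 0x242B
One's-complement sum = 0x242B.
Checksum = ~0x242B & 0xFFFF = 0xDBD4.

DBD4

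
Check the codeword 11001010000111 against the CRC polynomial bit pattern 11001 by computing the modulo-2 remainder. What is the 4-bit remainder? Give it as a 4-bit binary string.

0000

Modulo-2 division of 11001010000111 by 11001:
  pos 0: 11001 XOR 11001 = 00000
  pos 6: 10000 XOR 11001 = 01001
  pos 7: 10011 XOR 11001 = 01010
  pos 8: 10101 XOR 11001 = 01100
  pos 9: 11001 XOR 11001 = 00000
Remainder = 0000 (zero — the frame passes the CRC check).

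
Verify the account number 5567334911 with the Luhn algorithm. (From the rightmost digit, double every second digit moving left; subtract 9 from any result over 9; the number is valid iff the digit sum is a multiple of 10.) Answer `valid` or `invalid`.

invalid

From the right, keep odd positions and double even positions (subtract 9 from any doubled value over 9):
  doubled (positions 2,4,...): 2 8 6 3 1 → sum 20
  kept (positions 1,3,...): 1 9 3 7 5 → sum 25
Total = 45.
45 mod 10 = 5, so the number is invalid.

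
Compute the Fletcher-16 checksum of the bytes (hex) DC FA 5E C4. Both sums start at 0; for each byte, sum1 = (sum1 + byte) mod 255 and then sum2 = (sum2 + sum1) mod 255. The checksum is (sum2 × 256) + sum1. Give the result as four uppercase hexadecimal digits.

Running sums (mod 255):
  after byte 0 (DC): sum1=220, sum2=220
  after byte 1 (FA): sum1=215, sum2=180
  after byte 2 (5E): sum1=54, sum2=234
  after byte 3 (C4): sum1=250, sum2=229
Checksum = sum2·256 + sum1 = 229·256 + 250 = 58874 = 0xE5FA.

E5FA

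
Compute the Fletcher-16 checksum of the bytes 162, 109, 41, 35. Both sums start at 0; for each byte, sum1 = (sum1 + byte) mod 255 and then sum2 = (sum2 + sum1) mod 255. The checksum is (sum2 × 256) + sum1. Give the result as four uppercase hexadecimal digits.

Running sums (mod 255):
  after byte 0 (162): sum1=162, sum2=162
  after byte 1 (109): sum1=16, sum2=178
  after byte 2 (41): sum1=57, sum2=235
  after byte 3 (35): sum1=92, sum2=72
Checksum = sum2·256 + sum1 = 72·256 + 92 = 18524 = 0x485C.

485C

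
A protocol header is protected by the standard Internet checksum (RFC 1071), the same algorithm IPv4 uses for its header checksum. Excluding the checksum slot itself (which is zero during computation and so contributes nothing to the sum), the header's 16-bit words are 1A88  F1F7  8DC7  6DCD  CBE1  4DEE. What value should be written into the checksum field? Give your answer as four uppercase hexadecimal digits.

DE1A

One's-complement addition (fold any carry out of bit 15 back into bit 0):
  0x1A88 + 0xF1F7 = 0x10C7F → wrap carry → 0x0C80
  0x0C80 + 0x8DC7 = 0x09A47
  0x9A47 + 0x6DCD = 0x10814 → wrap carry → 0x0815
  0x0815 + 0xCBE1 = 0x0D3F6
  0xD3F6 + 0x4DEE = 0x121E4 → wrap carry → 0x21E5
One's-complement sum = 0x21E5.
Checksum = ~0x21E5 & 0xFFFF = 0xDE1A.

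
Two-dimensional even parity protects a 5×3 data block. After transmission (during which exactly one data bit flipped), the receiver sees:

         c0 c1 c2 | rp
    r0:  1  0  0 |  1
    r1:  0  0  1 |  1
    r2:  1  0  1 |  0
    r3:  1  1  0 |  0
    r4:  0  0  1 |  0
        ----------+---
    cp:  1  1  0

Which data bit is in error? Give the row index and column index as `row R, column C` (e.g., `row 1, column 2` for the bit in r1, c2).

row 4, column 2

Recompute each row's even parity and compare to rp:
  r0: data parity 1, sent rp 1 → ok
  r1: data parity 1, sent rp 1 → ok
  r2: data parity 0, sent rp 0 → ok
  r3: data parity 0, sent rp 0 → ok
  r4: data parity 1, sent rp 0 → mismatch
Recompute each column's even parity and compare to cp:
  c0: data parity 1, sent cp 1 → ok
  c1: data parity 1, sent cp 1 → ok
  c2: data parity 1, sent cp 0 → mismatch
Exactly one row (r4) and one column (c2) fail → the flipped bit is at their intersection.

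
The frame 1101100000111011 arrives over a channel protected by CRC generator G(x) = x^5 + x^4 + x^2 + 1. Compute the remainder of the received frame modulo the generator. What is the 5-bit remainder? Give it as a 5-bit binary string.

00111

Modulo-2 division of 1101100000111011 by 110101:
  pos 0: 110110 XOR 110101 = 000011
  pos 4: 110000 XOR 110101 = 000101
  pos 7: 101111 XOR 110101 = 011010
  pos 8: 110100 XOR 110101 = 000001
Remainder = 00111 (nonzero — an error is detected).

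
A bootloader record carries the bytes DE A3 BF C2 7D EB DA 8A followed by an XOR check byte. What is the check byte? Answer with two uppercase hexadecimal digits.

XOR the bytes together:
  start with 0xDE
  0xDE ⊕ 0xA3 = 0x7D
  0x7D ⊕ 0xBF = 0xC2
  0xC2 ⊕ 0xC2 = 0x00
  0x00 ⊕ 0x7D = 0x7D
  0x7D ⊕ 0xEB = 0x96
  0x96 ⊕ 0xDA = 0x4C
  0x4C ⊕ 0x8A = 0xC6

C6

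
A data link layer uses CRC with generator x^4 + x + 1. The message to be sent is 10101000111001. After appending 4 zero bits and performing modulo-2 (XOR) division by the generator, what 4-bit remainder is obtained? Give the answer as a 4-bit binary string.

Append 4 zeros: 101010001110010000. Divide by 10011 (XOR where the leading bit is 1):
  pos 0: 10101 XOR 10011 = 00110
  pos 2: 11000 XOR 10011 = 01011
  pos 3: 10110 XOR 10011 = 00101
  pos 5: 10111 XOR 10011 = 00100
  pos 7: 10010 XOR 10011 = 00001
  pos 11: 10100 XOR 10011 = 00111
  pos 13: 11100 XOR 10011 = 01111
Remainder (last 4 bits) = 1111. This is the CRC / FCS.

1111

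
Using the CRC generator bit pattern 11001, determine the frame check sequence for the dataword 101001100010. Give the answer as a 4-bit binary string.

0011

Append 4 zeros: 1010011000100000. Divide by 11001 (XOR where the leading bit is 1):
  pos 0: 10100 XOR 11001 = 01101
  pos 1: 11011 XOR 11001 = 00010
  pos 4: 10100 XOR 11001 = 01101
  pos 5: 11010 XOR 11001 = 00011
  pos 8: 11100 XOR 11001 = 00101
  pos 10: 10100 XOR 11001 = 01101
  pos 11: 11010 XOR 11001 = 00011
Remainder (last 4 bits) = 0011. This is the CRC / FCS.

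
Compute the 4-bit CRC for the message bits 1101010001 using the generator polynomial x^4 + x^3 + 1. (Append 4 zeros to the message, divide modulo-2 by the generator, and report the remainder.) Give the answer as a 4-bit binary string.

1000

Append 4 zeros: 11010100010000. Divide by 11001 (XOR where the leading bit is 1):
  pos 0: 11010 XOR 11001 = 00011
  pos 3: 11100 XOR 11001 = 00101
  pos 5: 10101 XOR 11001 = 01100
  pos 6: 11000 XOR 11001 = 00001
Remainder (last 4 bits) = 1000. This is the CRC / FCS.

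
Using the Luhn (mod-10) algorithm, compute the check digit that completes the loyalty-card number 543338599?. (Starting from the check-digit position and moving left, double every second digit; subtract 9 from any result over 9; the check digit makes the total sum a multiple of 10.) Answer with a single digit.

3

Partial digits right→left: 9 9 5 8 3 3 3 4 5
Double every second digit counting from the check-digit position (so the 1st, 3rd, 5th, ... of the partial from the right).
  doubled (with −9 where >9): 9 1 6 6 1 → sum 23
  kept as-is: 9 8 3 4 → sum 24
Total = 23 + 24 = 47.
Check digit = (10 − (47 mod 10)) mod 10 = 3.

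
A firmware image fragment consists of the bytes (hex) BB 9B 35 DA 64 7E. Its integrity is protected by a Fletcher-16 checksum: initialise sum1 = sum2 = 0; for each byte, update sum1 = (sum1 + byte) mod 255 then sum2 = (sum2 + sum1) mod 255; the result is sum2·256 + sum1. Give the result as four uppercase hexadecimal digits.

Running sums (mod 255):
  after byte 0 (BB): sum1=187, sum2=187
  after byte 1 (9B): sum1=87, sum2=19
  after byte 2 (35): sum1=140, sum2=159
  after byte 3 (DA): sum1=103, sum2=7
  after byte 4 (64): sum1=203, sum2=210
  after byte 5 (7E): sum1=74, sum2=29
Checksum = sum2·256 + sum1 = 29·256 + 74 = 7498 = 0x1D4A.

1D4A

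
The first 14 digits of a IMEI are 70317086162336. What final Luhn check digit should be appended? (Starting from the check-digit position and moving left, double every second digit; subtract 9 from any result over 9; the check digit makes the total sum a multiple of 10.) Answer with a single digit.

Partial digits right→left: 6 3 3 2 6 1 6 8 0 7 1 3 0 7
Double every second digit counting from the check-digit position (so the 1st, 3rd, 5th, ... of the partial from the right).
  doubled (with −9 where >9): 3 6 3 3 0 2 0 → sum 17
  kept as-is: 3 2 1 8 7 3 7 → sum 31
Total = 17 + 31 = 48.
Check digit = (10 − (48 mod 10)) mod 10 = 2.

2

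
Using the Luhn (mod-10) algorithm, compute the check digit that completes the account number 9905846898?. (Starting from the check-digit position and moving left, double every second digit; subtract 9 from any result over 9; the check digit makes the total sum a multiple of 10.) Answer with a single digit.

Partial digits right→left: 8 9 8 6 4 8 5 0 9 9
Double every second digit counting from the check-digit position (so the 1st, 3rd, 5th, ... of the partial from the right).
  doubled (with −9 where >9): 7 7 8 1 9 → sum 32
  kept as-is: 9 6 8 0 9 → sum 32
Total = 32 + 32 = 64.
Check digit = (10 − (64 mod 10)) mod 10 = 6.

6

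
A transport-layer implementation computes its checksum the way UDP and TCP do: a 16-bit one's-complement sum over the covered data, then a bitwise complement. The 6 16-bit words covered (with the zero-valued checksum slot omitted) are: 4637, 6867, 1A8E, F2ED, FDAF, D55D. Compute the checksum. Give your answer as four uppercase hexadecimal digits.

70D7

One's-complement addition (fold any carry out of bit 15 back into bit 0):
  0x4637 + 0x6867 = 0x0AE9E
  0xAE9E + 0x1A8E = 0x0C92C
  0xC92C + 0xF2ED = 0x1BC19 → wrap carry → 0xBC1A
  0xBC1A + 0xFDAF = 0x1B9C9 → wrap carry → 0xB9CA
  0xB9CA + 0xD55D = 0x18F27 → wrap carry → 0x8F28
One's-complement sum = 0x8F28.
Checksum = ~0x8F28 & 0xFFFF = 0x70D7.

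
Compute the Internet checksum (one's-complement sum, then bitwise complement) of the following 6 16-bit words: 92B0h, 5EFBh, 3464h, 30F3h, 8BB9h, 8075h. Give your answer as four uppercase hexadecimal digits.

One's-complement addition (fold any carry out of bit 15 back into bit 0):
  0x92B0 + 0x5EFB = 0x0F1AB
  0xF1AB + 0x3464 = 0x1260F → wrap carry → 0x2610
  0x2610 + 0x30F3 = 0x05703
  0x5703 + 0x8BB9 = 0x0E2BC
  0xE2BC + 0x8075 = 0x16331 → wrap carry → 0x6332
One's-complement sum = 0x6332.
Checksum = ~0x6332 & 0xFFFF = 0x9CCD.

9CCD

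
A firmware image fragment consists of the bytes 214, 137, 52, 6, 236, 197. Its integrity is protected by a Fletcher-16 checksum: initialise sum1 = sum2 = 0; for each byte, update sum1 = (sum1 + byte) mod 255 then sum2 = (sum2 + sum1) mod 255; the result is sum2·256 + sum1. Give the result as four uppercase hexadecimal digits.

3B4D

Running sums (mod 255):
  after byte 0 (214): sum1=214, sum2=214
  after byte 1 (137): sum1=96, sum2=55
  after byte 2 (52): sum1=148, sum2=203
  after byte 3 (6): sum1=154, sum2=102
  after byte 4 (236): sum1=135, sum2=237
  after byte 5 (197): sum1=77, sum2=59
Checksum = sum2·256 + sum1 = 59·256 + 77 = 15181 = 0x3B4D.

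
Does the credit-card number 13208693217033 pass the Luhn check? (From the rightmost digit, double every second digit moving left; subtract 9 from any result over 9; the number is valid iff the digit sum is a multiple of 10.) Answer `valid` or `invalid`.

From the right, keep odd positions and double even positions (subtract 9 from any doubled value over 9):
  doubled (positions 2,4,...): 6 5 4 9 7 4 2 → sum 37
  kept (positions 1,3,...): 3 0 1 3 6 0 3 → sum 16
Total = 53.
53 mod 10 = 3, so the number is invalid.

invalid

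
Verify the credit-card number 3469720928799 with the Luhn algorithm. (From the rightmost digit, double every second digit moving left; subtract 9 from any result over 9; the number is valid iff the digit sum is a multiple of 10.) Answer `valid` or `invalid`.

valid

From the right, keep odd positions and double even positions (subtract 9 from any doubled value over 9):
  doubled (positions 2,4,...): 9 7 9 4 9 8 → sum 46
  kept (positions 1,3,...): 9 7 2 0 7 6 3 → sum 34
Total = 80.
80 mod 10 = 0, so the number is valid.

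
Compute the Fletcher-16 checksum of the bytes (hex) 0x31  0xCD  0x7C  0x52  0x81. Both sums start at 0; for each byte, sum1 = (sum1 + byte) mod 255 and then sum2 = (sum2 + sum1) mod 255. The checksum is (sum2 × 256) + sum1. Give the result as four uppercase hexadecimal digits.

C84F

Running sums (mod 255):
  after byte 0 (0x31): sum1=49, sum2=49
  after byte 1 (0xCD): sum1=254, sum2=48
  after byte 2 (0x7C): sum1=123, sum2=171
  after byte 3 (0x52): sum1=205, sum2=121
  after byte 4 (0x81): sum1=79, sum2=200
Checksum = sum2·256 + sum1 = 200·256 + 79 = 51279 = 0xC84F.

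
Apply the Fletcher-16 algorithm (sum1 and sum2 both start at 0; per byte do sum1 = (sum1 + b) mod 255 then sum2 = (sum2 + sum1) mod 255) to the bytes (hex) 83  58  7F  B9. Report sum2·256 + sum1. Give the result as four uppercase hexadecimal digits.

Running sums (mod 255):
  after byte 0 (83): sum1=131, sum2=131
  after byte 1 (58): sum1=219, sum2=95
  after byte 2 (7F): sum1=91, sum2=186
  after byte 3 (B9): sum1=21, sum2=207
Checksum = sum2·256 + sum1 = 207·256 + 21 = 53013 = 0xCF15.

CF15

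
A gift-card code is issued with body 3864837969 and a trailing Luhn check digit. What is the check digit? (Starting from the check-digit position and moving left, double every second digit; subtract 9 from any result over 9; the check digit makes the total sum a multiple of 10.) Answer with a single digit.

1

Partial digits right→left: 9 6 9 7 3 8 4 6 8 3
Double every second digit counting from the check-digit position (so the 1st, 3rd, 5th, ... of the partial from the right).
  doubled (with −9 where >9): 9 9 6 8 7 → sum 39
  kept as-is: 6 7 8 6 3 → sum 30
Total = 39 + 30 = 69.
Check digit = (10 − (69 mod 10)) mod 10 = 1.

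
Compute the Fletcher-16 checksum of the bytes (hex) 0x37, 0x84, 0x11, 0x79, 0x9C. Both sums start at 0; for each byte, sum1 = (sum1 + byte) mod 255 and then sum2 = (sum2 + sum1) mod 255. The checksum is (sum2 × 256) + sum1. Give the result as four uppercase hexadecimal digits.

Running sums (mod 255):
  after byte 0 (0x37): sum1=55, sum2=55
  after byte 1 (0x84): sum1=187, sum2=242
  after byte 2 (0x11): sum1=204, sum2=191
  after byte 3 (0x79): sum1=70, sum2=6
  after byte 4 (0x9C): sum1=226, sum2=232
Checksum = sum2·256 + sum1 = 232·256 + 226 = 59618 = 0xE8E2.

E8E2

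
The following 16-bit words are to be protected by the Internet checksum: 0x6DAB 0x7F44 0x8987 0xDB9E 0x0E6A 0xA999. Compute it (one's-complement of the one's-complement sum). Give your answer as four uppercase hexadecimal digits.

F5E5

One's-complement addition (fold any carry out of bit 15 back into bit 0):
  0x6DAB + 0x7F44 = 0x0ECEF
  0xECEF + 0x8987 = 0x17676 → wrap carry → 0x7677
  0x7677 + 0xDB9E = 0x15215 → wrap carry → 0x5216
  0x5216 + 0x0E6A = 0x06080
  0x6080 + 0xA999 = 0x10A19 → wrap carry → 0x0A1A
One's-complement sum = 0x0A1A.
Checksum = ~0x0A1A & 0xFFFF = 0xF5E5.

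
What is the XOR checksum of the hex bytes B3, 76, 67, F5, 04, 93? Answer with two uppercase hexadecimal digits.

XOR the bytes together:
  start with 0xB3
  0xB3 ⊕ 0x76 = 0xC5
  0xC5 ⊕ 0x67 = 0xA2
  0xA2 ⊕ 0xF5 = 0x57
  0x57 ⊕ 0x04 = 0x53
  0x53 ⊕ 0x93 = 0xC0

C0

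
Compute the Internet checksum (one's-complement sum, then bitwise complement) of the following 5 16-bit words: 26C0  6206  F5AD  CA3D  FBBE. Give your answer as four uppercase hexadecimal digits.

One's-complement addition (fold any carry out of bit 15 back into bit 0):
  0x26C0 + 0x6206 = 0x088C6
  0x88C6 + 0xF5AD = 0x17E73 → wrap carry → 0x7E74
  0x7E74 + 0xCA3D = 0x148B1 → wrap carry → 0x48B2
  0x48B2 + 0xFBBE = 0x14470 → wrap carry → 0x4471
One's-complement sum = 0x4471.
Checksum = ~0x4471 & 0xFFFF = 0xBB8E.

BB8E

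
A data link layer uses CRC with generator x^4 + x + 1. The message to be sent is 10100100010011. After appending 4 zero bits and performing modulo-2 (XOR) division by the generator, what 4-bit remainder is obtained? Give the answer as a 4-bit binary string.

1010

Append 4 zeros: 101001000100110000. Divide by 10011 (XOR where the leading bit is 1):
  pos 0: 10100 XOR 10011 = 00111
  pos 2: 11110 XOR 10011 = 01101
  pos 3: 11010 XOR 10011 = 01001
  pos 4: 10010 XOR 10011 = 00001
  pos 8: 11001 XOR 10011 = 01010
  pos 9: 10101 XOR 10011 = 00110
  pos 11: 11000 XOR 10011 = 01011
  pos 12: 10110 XOR 10011 = 00101
Remainder (last 4 bits) = 1010. This is the CRC / FCS.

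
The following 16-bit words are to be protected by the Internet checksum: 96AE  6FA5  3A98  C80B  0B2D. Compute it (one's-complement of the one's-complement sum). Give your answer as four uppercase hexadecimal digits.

EBDA

One's-complement addition (fold any carry out of bit 15 back into bit 0):
  0x96AE + 0x6FA5 = 0x10653 → wrap carry → 0x0654
  0x0654 + 0x3A98 = 0x040EC
  0x40EC + 0xC80B = 0x108F7 → wrap carry → 0x08F8
  0x08F8 + 0x0B2D = 0x01425
One's-complement sum = 0x1425.
Checksum = ~0x1425 & 0xFFFF = 0xEBDA.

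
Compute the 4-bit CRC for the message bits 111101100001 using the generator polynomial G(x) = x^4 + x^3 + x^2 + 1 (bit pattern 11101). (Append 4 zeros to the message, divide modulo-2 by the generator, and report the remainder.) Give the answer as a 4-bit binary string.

Append 4 zeros: 1111011000010000. Divide by 11101 (XOR where the leading bit is 1):
  pos 0: 11110 XOR 11101 = 00011
  pos 3: 11110 XOR 11101 = 00011
  pos 6: 11000 XOR 11101 = 00101
  pos 8: 10110 XOR 11101 = 01011
  pos 9: 10110 XOR 11101 = 01011
  pos 10: 10110 XOR 11101 = 01011
  pos 11: 10110 XOR 11101 = 01011
Remainder (last 4 bits) = 1011. This is the CRC / FCS.

1011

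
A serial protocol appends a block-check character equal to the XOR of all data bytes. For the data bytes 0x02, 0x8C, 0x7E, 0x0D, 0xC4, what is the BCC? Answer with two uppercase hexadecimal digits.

39

XOR the bytes together:
  start with 0x02
  0x02 ⊕ 0x8C = 0x8E
  0x8E ⊕ 0x7E = 0xF0
  0xF0 ⊕ 0x0D = 0xFD
  0xFD ⊕ 0xC4 = 0x39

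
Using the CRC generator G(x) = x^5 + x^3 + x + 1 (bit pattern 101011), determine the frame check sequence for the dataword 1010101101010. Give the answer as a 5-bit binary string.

11100

Append 5 zeros: 101010110101000000. Divide by 101011 (XOR where the leading bit is 1):
  pos 0: 101010 XOR 101011 = 000001
  pos 5: 111010 XOR 101011 = 010001
  pos 6: 100011 XOR 101011 = 001000
  pos 8: 100000 XOR 101011 = 001011
  pos 10: 101100 XOR 101011 = 000111
Remainder (last 5 bits) = 11100. This is the CRC / FCS.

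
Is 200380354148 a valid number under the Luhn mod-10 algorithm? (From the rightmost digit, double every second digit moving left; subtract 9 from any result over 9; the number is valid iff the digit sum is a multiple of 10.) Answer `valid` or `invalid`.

From the right, keep odd positions and double even positions (subtract 9 from any doubled value over 9):
  doubled (positions 2,4,...): 8 8 6 7 0 4 → sum 33
  kept (positions 1,3,...): 8 1 5 0 3 0 → sum 17
Total = 50.
50 mod 10 = 0, so the number is valid.

valid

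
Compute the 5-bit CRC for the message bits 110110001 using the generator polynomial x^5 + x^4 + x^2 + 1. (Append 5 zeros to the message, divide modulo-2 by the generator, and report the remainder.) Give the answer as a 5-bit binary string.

11010

Append 5 zeros: 11011000100000. Divide by 110101 (XOR where the leading bit is 1):
  pos 0: 110110 XOR 110101 = 000011
  pos 4: 110010 XOR 110101 = 000111
  pos 7: 111000 XOR 110101 = 001101
Remainder (last 5 bits) = 11010. This is the CRC / FCS.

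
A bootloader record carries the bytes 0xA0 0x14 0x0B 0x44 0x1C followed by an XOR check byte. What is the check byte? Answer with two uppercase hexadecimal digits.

XOR the bytes together:
  start with 0xA0
  0xA0 ⊕ 0x14 = 0xB4
  0xB4 ⊕ 0x0B = 0xBF
  0xBF ⊕ 0x44 = 0xFB
  0xFB ⊕ 0x1C = 0xE7

E7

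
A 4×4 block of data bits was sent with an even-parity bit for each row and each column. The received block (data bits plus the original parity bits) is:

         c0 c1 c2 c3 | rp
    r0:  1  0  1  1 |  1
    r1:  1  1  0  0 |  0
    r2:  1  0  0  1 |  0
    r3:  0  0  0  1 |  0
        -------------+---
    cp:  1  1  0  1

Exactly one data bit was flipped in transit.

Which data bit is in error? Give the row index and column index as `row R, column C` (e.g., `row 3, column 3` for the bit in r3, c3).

Recompute each row's even parity and compare to rp:
  r0: data parity 1, sent rp 1 → ok
  r1: data parity 0, sent rp 0 → ok
  r2: data parity 0, sent rp 0 → ok
  r3: data parity 1, sent rp 0 → mismatch
Recompute each column's even parity and compare to cp:
  c0: data parity 1, sent cp 1 → ok
  c1: data parity 1, sent cp 1 → ok
  c2: data parity 1, sent cp 0 → mismatch
  c3: data parity 1, sent cp 1 → ok
Exactly one row (r3) and one column (c2) fail → the flipped bit is at their intersection.

row 3, column 2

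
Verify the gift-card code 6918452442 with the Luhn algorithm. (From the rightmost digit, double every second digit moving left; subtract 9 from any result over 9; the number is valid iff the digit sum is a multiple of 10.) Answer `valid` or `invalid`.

From the right, keep odd positions and double even positions (subtract 9 from any doubled value over 9):
  doubled (positions 2,4,...): 8 4 8 2 3 → sum 25
  kept (positions 1,3,...): 2 4 5 8 9 → sum 28
Total = 53.
53 mod 10 = 3, so the number is invalid.

invalid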